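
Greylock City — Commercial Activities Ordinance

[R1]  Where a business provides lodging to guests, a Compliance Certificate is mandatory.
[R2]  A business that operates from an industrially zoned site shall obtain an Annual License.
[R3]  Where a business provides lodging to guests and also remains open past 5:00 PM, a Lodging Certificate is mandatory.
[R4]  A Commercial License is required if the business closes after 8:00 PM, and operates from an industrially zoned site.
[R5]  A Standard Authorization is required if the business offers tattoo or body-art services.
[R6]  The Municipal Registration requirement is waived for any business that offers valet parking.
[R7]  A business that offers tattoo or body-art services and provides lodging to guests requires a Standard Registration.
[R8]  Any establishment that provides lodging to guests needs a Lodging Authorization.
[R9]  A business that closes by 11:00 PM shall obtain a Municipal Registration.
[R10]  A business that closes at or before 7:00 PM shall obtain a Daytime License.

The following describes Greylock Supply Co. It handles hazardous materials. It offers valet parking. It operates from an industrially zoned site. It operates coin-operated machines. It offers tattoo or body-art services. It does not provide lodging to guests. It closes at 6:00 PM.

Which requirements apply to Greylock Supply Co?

[R1] does not provide lodging to guests → Compliance Certificate not required.
[R2] operates from an industrially zoned site → Annual License required.
[R3] does not provide lodging to guests; closes 6:00 PM, after 5:00 PM → Lodging Certificate not required.
[R4] closes 6:00 PM, at/before 8:00 PM; operates from an industrially zoned site → Commercial License not required.
[R5] offers tattoo or body-art services → Standard Authorization required.
[R6] offers valet parking → exempt from Municipal Registration.
[R7] offers tattoo or body-art services; does not provide lodging to guests → Standard Registration not required.
[R8] does not provide lodging to guests → Lodging Authorization not required.
[R9] closes 6:00 PM, at/before 11:00 PM → Municipal Registration required.
[R10] closes 6:00 PM, at/before 7:00 PM → Daytime License required.

Annual License, Daytime License, Standard Authorization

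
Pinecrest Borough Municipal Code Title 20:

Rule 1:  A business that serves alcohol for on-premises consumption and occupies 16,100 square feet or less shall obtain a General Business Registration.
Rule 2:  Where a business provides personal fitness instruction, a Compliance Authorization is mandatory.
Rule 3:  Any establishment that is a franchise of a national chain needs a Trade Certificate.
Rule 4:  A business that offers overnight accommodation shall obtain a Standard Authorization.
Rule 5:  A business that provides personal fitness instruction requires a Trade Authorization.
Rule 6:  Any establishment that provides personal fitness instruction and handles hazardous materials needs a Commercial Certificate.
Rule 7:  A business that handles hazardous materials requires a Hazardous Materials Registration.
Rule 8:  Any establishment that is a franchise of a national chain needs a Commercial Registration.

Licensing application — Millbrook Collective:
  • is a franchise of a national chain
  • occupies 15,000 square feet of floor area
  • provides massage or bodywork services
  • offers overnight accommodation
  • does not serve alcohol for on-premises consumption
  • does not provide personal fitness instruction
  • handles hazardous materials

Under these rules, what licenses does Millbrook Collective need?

Commercial Registration, Hazardous Materials Registration, Standard Authorization, Trade Certificate

Rule 1: does not serve alcohol for on-premises consumption; floor area 15,000 square feet ≤ 16,100 square feet → General Business Registration not required.
Rule 2: does not provide personal fitness instruction → Compliance Authorization not required.
Rule 3: is a franchise of a national chain → Trade Certificate required.
Rule 4: offers overnight accommodation → Standard Authorization required.
Rule 5: does not provide personal fitness instruction → Trade Authorization not required.
Rule 6: does not provide personal fitness instruction; handles hazardous materials → Commercial Certificate not required.
Rule 7: handles hazardous materials → Hazardous Materials Registration required.
Rule 8: is a franchise of a national chain → Commercial Registration required.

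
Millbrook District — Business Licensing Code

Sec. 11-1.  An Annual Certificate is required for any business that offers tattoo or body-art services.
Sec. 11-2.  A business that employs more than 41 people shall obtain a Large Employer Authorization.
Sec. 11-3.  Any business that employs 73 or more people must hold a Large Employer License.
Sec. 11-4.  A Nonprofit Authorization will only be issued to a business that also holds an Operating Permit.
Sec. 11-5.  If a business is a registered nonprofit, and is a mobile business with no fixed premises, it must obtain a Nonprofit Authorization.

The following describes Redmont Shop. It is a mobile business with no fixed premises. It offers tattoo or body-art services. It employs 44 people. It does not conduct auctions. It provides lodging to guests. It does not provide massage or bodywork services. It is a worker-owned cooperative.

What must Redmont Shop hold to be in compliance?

Annual Certificate, Large Employer Authorization

Sec. 11-1. offers tattoo or body-art services → Annual Certificate required.
Sec. 11-2. employees 44 > 41 → Large Employer Authorization required.
Sec. 11-3. employees 44 < 73 → Large Employer License not required.
Sec. 11-4. Nonprofit Authorization is not required → no effect.
Sec. 11-5. is a worker-owned cooperative (not: is a registered nonprofit); is a mobile business with no fixed premises → Nonprofit Authorization not required.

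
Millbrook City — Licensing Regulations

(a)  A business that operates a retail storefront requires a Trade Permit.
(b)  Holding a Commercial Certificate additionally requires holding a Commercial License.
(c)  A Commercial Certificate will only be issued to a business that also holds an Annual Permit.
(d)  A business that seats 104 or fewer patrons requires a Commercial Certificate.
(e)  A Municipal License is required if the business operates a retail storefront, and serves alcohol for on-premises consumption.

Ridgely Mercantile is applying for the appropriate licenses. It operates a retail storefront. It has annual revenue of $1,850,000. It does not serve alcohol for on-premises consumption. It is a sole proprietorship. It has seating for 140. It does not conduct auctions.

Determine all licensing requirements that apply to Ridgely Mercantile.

(a) operates a retail storefront → Trade Permit required.
(b) Commercial Certificate is not required → no effect.
(c) Commercial Certificate is not required → no effect.
(d) seating 140 > 104 → Commercial Certificate not required.
(e) operates a retail storefront; does not serve alcohol for on-premises consumption → Municipal License not required.

Trade Permit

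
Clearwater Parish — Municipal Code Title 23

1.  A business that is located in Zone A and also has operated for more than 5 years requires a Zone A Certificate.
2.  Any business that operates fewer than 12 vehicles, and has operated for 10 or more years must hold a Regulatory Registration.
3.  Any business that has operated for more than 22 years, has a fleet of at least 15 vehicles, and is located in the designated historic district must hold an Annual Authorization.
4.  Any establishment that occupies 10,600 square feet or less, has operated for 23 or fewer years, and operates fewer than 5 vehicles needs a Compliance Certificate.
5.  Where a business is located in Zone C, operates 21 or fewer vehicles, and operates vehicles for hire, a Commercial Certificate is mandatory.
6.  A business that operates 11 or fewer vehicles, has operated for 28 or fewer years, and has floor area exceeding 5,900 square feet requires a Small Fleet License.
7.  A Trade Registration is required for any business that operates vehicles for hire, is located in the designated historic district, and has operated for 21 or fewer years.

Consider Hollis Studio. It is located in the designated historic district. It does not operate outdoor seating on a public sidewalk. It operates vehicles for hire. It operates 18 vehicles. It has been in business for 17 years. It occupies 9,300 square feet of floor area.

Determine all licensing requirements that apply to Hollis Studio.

Trade Registration

1. is located in the designated historic district (not: is located in Zone A); years in business 17 > 5 → Zone A Certificate not required.
2. vehicles 18 ≥ 12; years in business 17 ≥ 10 → Regulatory Registration not required.
3. years in business 17 ≤ 22; vehicles 18 ≥ 15; is located in the designated historic district → Annual Authorization not required.
4. floor area 9,300 square feet ≤ 10,600 square feet; years in business 17 ≤ 23; vehicles 18 ≥ 5 → Compliance Certificate not required.
5. is located in the designated historic district (not: is located in Zone C); vehicles 18 ≤ 21; operates vehicles for hire → Commercial Certificate not required.
6. vehicles 18 > 11; years in business 17 ≤ 28; floor area 9,300 square feet > 5,900 square feet → Small Fleet License not required.
7. operates vehicles for hire; is located in the designated historic district; years in business 17 ≤ 21 → Trade Registration required.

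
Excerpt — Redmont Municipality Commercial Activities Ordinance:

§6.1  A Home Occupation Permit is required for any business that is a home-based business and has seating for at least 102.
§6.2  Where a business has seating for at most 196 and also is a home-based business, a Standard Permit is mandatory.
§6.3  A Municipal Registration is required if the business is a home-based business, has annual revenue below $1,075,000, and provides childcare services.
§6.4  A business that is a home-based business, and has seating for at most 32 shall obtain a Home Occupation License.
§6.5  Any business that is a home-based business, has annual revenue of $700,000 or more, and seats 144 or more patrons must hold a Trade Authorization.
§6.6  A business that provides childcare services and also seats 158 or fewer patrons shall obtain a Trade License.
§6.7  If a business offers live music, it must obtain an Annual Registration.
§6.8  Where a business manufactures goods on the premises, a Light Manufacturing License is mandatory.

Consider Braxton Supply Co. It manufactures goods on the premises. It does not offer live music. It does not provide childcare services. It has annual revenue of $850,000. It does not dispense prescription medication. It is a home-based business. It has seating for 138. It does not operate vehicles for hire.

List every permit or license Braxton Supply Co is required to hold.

§6.1 is a home-based business; seating 138 ≥ 102 → Home Occupation Permit required.
§6.2 seating 138 ≤ 196; is a home-based business → Standard Permit required.
§6.3 is a home-based business; revenue $850,000 < $1,075,000; does not provide childcare services → Municipal Registration not required.
§6.4 is a home-based business; seating 138 > 32 → Home Occupation License not required.
§6.5 is a home-based business; revenue $850,000 ≥ $700,000; seating 138 < 144 → Trade Authorization not required.
§6.6 does not provide childcare services; seating 138 ≤ 158 → Trade License not required.
§6.7 does not offer live music → Annual Registration not required.
§6.8 manufactures goods on the premises → Light Manufacturing License required.

Home Occupation Permit, Light Manufacturing License, Standard Permit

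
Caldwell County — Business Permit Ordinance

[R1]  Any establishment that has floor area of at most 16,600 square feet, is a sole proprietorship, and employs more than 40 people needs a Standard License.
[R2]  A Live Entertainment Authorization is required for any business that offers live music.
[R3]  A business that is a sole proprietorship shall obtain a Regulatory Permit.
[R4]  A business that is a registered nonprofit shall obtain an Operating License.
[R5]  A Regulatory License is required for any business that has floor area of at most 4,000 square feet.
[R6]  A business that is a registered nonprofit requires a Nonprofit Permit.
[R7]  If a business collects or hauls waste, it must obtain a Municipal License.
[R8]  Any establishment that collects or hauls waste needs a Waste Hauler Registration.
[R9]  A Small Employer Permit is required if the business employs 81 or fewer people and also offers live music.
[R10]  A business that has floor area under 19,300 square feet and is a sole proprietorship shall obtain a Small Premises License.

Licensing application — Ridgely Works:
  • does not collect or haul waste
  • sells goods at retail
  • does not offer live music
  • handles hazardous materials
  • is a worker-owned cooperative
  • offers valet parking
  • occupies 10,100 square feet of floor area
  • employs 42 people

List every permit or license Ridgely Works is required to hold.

None

[R1] floor area 10,100 square feet ≤ 16,600 square feet; is a worker-owned cooperative (not: is a sole proprietorship); employees 42 > 40 → Standard License not required.
[R2] does not offer live music → Live Entertainment Authorization not required.
[R3] is a worker-owned cooperative (not: is a sole proprietorship) → Regulatory Permit not required.
[R4] is a worker-owned cooperative (not: is a registered nonprofit) → Operating License not required.
[R5] floor area 10,100 square feet > 4,000 square feet → Regulatory License not required.
[R6] is a worker-owned cooperative (not: is a registered nonprofit) → Nonprofit Permit not required.
[R7] does not collect or haul waste → Municipal License not required.
[R8] does not collect or haul waste → Waste Hauler Registration not required.
[R9] employees 42 ≤ 81; does not offer live music → Small Employer Permit not required.
[R10] floor area 10,100 square feet < 19,300 square feet; is a worker-owned cooperative (not: is a sole proprietorship) → Small Premises License not required.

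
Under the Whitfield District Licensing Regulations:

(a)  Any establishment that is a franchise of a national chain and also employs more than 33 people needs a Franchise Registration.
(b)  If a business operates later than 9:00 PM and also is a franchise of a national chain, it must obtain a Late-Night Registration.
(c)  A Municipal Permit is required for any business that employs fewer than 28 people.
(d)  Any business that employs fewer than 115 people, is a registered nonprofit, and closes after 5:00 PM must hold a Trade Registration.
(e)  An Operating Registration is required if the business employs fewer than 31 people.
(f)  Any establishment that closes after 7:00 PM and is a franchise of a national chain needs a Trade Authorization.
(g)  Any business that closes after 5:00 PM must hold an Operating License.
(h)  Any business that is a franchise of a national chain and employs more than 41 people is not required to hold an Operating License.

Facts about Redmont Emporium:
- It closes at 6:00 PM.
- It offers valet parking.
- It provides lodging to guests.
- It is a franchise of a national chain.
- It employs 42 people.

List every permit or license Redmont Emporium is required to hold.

(a) is a franchise of a national chain; employees 42 > 33 → Franchise Registration required.
(b) closes 6:00 PM, at/before 9:00 PM; is a franchise of a national chain → Late-Night Registration not required.
(c) employees 42 ≥ 28 → Municipal Permit not required.
(d) employees 42 < 115; is a franchise of a national chain (not: is a registered nonprofit); closes 6:00 PM, after 5:00 PM → Trade Registration not required.
(e) employees 42 ≥ 31 → Operating Registration not required.
(f) closes 6:00 PM, at/before 7:00 PM; is a franchise of a national chain → Trade Authorization not required.
(g) closes 6:00 PM, after 5:00 PM → Operating License required.
(h) is a franchise of a national chain; employees 42 > 41 → exempt from Operating License.

Franchise Registration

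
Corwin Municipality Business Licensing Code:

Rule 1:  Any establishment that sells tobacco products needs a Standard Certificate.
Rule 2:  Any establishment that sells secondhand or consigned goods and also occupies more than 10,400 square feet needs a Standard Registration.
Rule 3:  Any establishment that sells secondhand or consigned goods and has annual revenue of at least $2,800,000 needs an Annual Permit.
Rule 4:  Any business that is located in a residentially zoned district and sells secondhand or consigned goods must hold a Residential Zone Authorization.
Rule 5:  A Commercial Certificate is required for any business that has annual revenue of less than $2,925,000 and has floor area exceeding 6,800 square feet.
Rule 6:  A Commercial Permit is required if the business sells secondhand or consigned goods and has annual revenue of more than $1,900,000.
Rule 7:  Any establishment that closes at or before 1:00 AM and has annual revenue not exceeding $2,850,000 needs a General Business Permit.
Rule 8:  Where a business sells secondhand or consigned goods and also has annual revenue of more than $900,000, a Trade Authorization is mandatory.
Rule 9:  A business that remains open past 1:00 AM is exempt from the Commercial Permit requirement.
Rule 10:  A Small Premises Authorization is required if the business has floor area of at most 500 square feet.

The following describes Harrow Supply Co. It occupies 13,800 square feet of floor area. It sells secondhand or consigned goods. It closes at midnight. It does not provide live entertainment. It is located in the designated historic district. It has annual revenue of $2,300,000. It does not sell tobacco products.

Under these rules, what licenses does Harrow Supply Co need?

Rule 1: does not sell tobacco products → Standard Certificate not required.
Rule 2: sells secondhand or consigned goods; floor area 13,800 square feet > 10,400 square feet → Standard Registration required.
Rule 3: sells secondhand or consigned goods; revenue $2,300,000 < $2,800,000 → Annual Permit not required.
Rule 4: is located in the designated historic district (not: is located in a residentially zoned district); sells secondhand or consigned goods → Residential Zone Authorization not required.
Rule 5: revenue $2,300,000 < $2,925,000; floor area 13,800 square feet > 6,800 square feet → Commercial Certificate required.
Rule 6: sells secondhand or consigned goods; revenue $2,300,000 > $1,900,000 → Commercial Permit required.
Rule 7: closes midnight, at/before 1:00 AM; revenue $2,300,000 ≤ $2,850,000 → General Business Permit required.
Rule 8: sells secondhand or consigned goods; revenue $2,300,000 > $900,000 → Trade Authorization required.
Rule 9: closes midnight, at/before 1:00 AM → Commercial Permit exemption does not apply.
Rule 10: floor area 13,800 square feet > 500 square feet → Small Premises Authorization not required.

Commercial Certificate, Commercial Permit, General Business Permit, Standard Registration, Trade Authorization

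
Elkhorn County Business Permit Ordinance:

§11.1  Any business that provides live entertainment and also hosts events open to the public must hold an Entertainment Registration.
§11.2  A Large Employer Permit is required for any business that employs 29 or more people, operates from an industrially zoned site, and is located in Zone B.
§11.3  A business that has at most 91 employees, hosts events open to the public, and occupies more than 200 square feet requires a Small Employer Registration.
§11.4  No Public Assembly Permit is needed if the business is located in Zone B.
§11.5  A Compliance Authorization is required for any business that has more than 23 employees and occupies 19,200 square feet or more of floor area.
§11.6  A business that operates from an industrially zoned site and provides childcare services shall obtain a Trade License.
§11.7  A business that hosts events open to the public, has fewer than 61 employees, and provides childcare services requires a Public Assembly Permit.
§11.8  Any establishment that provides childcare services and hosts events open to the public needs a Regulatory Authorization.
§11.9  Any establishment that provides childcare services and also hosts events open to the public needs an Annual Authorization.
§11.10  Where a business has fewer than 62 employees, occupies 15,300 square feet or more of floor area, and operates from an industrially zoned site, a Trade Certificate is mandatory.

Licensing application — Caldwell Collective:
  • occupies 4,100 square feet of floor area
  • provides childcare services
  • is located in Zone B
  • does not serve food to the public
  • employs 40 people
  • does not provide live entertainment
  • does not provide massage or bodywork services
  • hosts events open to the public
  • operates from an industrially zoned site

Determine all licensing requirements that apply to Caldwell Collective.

Annual Authorization, Large Employer Permit, Regulatory Authorization, Small Employer Registration, Trade License

§11.1 does not provide live entertainment; hosts events open to the public → Entertainment Registration not required.
§11.2 employees 40 ≥ 29; operates from an industrially zoned site; is located in Zone B → Large Employer Permit required.
§11.3 employees 40 ≤ 91; hosts events open to the public; floor area 4,100 square feet > 200 square feet → Small Employer Registration required.
§11.4 is located in Zone B → exempt from Public Assembly Permit.
§11.5 employees 40 > 23; floor area 4,100 square feet < 19,200 square feet → Compliance Authorization not required.
§11.6 operates from an industrially zoned site; provides childcare services → Trade License required.
§11.7 hosts events open to the public; employees 40 < 61; provides childcare services → Public Assembly Permit required.
§11.8 provides childcare services; hosts events open to the public → Regulatory Authorization required.
§11.9 provides childcare services; hosts events open to the public → Annual Authorization required.
§11.10 employees 40 < 62; floor area 4,100 square feet < 15,300 square feet; operates from an industrially zoned site → Trade Certificate not required.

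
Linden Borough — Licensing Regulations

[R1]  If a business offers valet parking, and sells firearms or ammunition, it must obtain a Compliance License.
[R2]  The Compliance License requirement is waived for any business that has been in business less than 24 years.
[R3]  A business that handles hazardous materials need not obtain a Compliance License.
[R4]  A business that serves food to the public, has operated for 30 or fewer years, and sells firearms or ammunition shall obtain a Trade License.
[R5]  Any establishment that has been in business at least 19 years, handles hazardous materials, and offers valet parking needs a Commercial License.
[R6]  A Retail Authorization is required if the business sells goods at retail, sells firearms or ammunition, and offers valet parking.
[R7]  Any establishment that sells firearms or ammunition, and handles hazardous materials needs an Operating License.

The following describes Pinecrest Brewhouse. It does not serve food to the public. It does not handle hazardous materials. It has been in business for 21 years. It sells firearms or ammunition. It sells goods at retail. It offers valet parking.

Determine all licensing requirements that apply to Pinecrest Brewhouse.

Retail Authorization

[R1] offers valet parking; sells firearms or ammunition → Compliance License required.
[R2] years in business 21 < 24 → exempt from Compliance License.
[R3] does not handle hazardous materials → Compliance License exemption does not apply.
[R4] does not serve food to the public; years in business 21 ≤ 30; sells firearms or ammunition → Trade License not required.
[R5] years in business 21 ≥ 19; does not handle hazardous materials; offers valet parking → Commercial License not required.
[R6] sells goods at retail; sells firearms or ammunition; offers valet parking → Retail Authorization required.
[R7] sells firearms or ammunition; does not handle hazardous materials → Operating License not required.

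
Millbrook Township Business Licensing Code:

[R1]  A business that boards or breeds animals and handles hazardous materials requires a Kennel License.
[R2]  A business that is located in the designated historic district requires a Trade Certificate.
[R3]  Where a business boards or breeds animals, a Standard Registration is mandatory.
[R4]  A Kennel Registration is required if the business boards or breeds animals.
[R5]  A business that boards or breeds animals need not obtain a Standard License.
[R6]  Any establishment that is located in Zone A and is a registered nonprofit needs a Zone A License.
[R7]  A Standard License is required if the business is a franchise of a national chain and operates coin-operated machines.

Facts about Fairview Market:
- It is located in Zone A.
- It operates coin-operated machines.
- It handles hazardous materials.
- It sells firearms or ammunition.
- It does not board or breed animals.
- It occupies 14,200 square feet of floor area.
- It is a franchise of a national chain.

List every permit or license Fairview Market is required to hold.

[R1] does not board or breed animals; handles hazardous materials → Kennel License not required.
[R2] is located in Zone A (not: is located in the designated historic district) → Trade Certificate not required.
[R3] does not board or breed animals → Standard Registration not required.
[R4] does not board or breed animals → Kennel Registration not required.
[R5] does not board or breed animals → Standard License exemption does not apply.
[R6] is located in Zone A; is a franchise of a national chain (not: is a registered nonprofit) → Zone A License not required.
[R7] is a franchise of a national chain; operates coin-operated machines → Standard License required.

Standard License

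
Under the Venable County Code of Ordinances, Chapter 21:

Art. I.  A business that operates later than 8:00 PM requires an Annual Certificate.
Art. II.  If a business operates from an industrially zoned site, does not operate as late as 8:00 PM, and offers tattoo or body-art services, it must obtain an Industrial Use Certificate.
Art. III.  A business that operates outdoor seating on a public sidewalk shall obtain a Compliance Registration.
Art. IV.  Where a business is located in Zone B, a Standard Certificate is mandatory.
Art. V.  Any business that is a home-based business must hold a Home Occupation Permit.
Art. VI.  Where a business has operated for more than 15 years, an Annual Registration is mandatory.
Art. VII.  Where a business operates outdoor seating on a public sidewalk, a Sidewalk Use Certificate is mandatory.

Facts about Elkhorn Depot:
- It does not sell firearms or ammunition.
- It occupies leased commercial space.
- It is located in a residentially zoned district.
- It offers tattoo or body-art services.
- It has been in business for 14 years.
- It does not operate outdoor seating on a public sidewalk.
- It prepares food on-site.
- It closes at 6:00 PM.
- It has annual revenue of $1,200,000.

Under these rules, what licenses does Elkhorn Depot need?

Art. I. closes 6:00 PM, at/before 8:00 PM → Annual Certificate not required.
Art. II. occupies leased commercial space (not: operates from an industrially zoned site); closes 6:00 PM, at/before 8:00 PM; offers tattoo or body-art services → Industrial Use Certificate not required.
Art. III. does not operate outdoor seating on a public sidewalk → Compliance Registration not required.
Art. IV. is located in a residentially zoned district (not: is located in Zone B) → Standard Certificate not required.
Art. V. occupies leased commercial space (not: is a home-based business) → Home Occupation Permit not required.
Art. VI. years in business 14 ≤ 15 → Annual Registration not required.
Art. VII. does not operate outdoor seating on a public sidewalk → Sidewalk Use Certificate not required.

None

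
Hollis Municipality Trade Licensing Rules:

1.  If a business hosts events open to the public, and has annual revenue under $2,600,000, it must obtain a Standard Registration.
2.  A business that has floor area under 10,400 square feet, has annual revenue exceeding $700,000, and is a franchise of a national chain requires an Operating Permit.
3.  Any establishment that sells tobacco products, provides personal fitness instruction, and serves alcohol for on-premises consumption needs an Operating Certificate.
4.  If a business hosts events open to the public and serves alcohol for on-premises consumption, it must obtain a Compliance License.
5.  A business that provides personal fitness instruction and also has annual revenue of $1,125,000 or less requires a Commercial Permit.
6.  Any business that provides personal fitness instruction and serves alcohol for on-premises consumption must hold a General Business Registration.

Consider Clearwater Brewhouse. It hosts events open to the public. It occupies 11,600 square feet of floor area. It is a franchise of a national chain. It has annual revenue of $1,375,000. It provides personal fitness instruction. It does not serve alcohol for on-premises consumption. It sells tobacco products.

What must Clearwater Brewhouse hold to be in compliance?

1. hosts events open to the public; revenue $1,375,000 < $2,600,000 → Standard Registration required.
2. floor area 11,600 square feet ≥ 10,400 square feet; revenue $1,375,000 > $700,000; is a franchise of a national chain → Operating Permit not required.
3. sells tobacco products; provides personal fitness instruction; does not serve alcohol for on-premises consumption → Operating Certificate not required.
4. hosts events open to the public; does not serve alcohol for on-premises consumption → Compliance License not required.
5. provides personal fitness instruction; revenue $1,375,000 > $1,125,000 → Commercial Permit not required.
6. provides personal fitness instruction; does not serve alcohol for on-premises consumption → General Business Registration not required.

Standard Registration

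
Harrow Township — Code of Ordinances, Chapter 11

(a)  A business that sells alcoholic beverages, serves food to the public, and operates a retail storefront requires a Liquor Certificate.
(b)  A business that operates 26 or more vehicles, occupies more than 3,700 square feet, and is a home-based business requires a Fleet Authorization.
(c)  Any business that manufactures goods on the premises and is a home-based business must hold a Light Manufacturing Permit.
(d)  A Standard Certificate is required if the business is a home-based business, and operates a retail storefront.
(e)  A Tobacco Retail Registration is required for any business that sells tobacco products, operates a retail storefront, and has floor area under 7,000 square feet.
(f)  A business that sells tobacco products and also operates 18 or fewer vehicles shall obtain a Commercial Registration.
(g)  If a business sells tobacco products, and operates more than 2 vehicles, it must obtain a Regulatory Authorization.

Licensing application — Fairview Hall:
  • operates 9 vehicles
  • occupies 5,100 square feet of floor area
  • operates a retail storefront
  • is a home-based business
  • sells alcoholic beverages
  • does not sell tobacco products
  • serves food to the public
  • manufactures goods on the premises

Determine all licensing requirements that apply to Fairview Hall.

(a) sells alcoholic beverages; serves food to the public; operates a retail storefront → Liquor Certificate required.
(b) vehicles 9 < 26; floor area 5,100 square feet > 3,700 square feet; is a home-based business → Fleet Authorization not required.
(c) manufactures goods on the premises; is a home-based business → Light Manufacturing Permit required.
(d) is a home-based business; operates a retail storefront → Standard Certificate required.
(e) does not sell tobacco products; operates a retail storefront; floor area 5,100 square feet < 7,000 square feet → Tobacco Retail Registration not required.
(f) does not sell tobacco products; vehicles 9 ≤ 18 → Commercial Registration not required.
(g) does not sell tobacco products; vehicles 9 > 2 → Regulatory Authorization not required.

Light Manufacturing Permit, Liquor Certificate, Standard Certificate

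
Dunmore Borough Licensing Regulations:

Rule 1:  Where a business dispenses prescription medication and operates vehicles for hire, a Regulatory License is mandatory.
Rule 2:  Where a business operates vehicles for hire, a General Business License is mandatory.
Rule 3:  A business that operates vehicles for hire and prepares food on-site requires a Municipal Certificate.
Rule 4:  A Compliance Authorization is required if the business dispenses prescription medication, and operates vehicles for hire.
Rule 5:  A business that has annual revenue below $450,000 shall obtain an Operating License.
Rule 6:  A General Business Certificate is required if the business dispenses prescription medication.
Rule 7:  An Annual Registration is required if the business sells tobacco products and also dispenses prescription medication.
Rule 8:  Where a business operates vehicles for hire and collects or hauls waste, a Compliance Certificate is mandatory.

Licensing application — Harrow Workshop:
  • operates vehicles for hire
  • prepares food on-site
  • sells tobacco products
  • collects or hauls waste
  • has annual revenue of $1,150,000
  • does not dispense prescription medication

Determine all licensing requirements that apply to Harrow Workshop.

Rule 1: does not dispense prescription medication; operates vehicles for hire → Regulatory License not required.
Rule 2: operates vehicles for hire → General Business License required.
Rule 3: operates vehicles for hire; prepares food on-site → Municipal Certificate required.
Rule 4: does not dispense prescription medication; operates vehicles for hire → Compliance Authorization not required.
Rule 5: revenue $1,150,000 ≥ $450,000 → Operating License not required.
Rule 6: does not dispense prescription medication → General Business Certificate not required.
Rule 7: sells tobacco products; does not dispense prescription medication → Annual Registration not required.
Rule 8: operates vehicles for hire; collects or hauls waste → Compliance Certificate required.

Compliance Certificate, General Business License, Municipal Certificate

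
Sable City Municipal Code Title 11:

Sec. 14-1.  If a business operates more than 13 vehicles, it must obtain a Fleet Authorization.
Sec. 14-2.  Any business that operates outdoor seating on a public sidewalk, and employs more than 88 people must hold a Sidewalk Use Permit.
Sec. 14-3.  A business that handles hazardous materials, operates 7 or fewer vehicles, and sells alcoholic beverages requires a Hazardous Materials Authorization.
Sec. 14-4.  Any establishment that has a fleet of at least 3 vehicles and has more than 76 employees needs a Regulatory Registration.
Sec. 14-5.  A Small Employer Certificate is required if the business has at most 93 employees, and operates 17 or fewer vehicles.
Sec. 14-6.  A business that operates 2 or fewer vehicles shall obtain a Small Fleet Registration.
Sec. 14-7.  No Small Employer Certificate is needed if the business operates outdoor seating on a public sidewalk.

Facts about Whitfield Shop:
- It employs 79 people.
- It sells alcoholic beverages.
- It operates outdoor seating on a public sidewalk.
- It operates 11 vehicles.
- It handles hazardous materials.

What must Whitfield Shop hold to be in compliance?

Sec. 14-1. vehicles 11 ≤ 13 → Fleet Authorization not required.
Sec. 14-2. operates outdoor seating on a public sidewalk; employees 79 ≤ 88 → Sidewalk Use Permit not required.
Sec. 14-3. handles hazardous materials; vehicles 11 > 7; sells alcoholic beverages → Hazardous Materials Authorization not required.
Sec. 14-4. vehicles 11 ≥ 3; employees 79 > 76 → Regulatory Registration required.
Sec. 14-5. employees 79 ≤ 93; vehicles 11 ≤ 17 → Small Employer Certificate required.
Sec. 14-6. vehicles 11 > 2 → Small Fleet Registration not required.
Sec. 14-7. operates outdoor seating on a public sidewalk → exempt from Small Employer Certificate.

Regulatory Registration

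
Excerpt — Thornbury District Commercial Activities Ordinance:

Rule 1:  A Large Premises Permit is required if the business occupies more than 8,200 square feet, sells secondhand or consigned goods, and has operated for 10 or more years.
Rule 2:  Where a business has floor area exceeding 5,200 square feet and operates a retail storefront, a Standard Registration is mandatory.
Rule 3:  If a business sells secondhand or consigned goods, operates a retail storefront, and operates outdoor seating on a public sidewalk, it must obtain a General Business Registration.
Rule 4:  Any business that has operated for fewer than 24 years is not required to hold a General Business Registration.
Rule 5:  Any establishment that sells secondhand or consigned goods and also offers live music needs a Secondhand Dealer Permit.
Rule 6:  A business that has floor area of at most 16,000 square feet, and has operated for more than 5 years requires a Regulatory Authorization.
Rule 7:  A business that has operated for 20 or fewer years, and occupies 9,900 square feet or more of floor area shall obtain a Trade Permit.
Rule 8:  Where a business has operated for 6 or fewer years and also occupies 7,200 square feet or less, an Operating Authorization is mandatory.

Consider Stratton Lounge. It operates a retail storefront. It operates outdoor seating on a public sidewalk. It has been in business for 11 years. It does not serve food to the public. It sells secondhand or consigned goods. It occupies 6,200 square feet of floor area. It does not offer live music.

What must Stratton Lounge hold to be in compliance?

Regulatory Authorization, Standard Registration

Rule 1: floor area 6,200 square feet ≤ 8,200 square feet; sells secondhand or consigned goods; years in business 11 ≥ 10 → Large Premises Permit not required.
Rule 2: floor area 6,200 square feet > 5,200 square feet; operates a retail storefront → Standard Registration required.
Rule 3: sells secondhand or consigned goods; operates a retail storefront; operates outdoor seating on a public sidewalk → General Business Registration required.
Rule 4: years in business 11 < 24 → exempt from General Business Registration.
Rule 5: sells secondhand or consigned goods; does not offer live music → Secondhand Dealer Permit not required.
Rule 6: floor area 6,200 square feet ≤ 16,000 square feet; years in business 11 > 5 → Regulatory Authorization required.
Rule 7: years in business 11 ≤ 20; floor area 6,200 square feet < 9,900 square feet → Trade Permit not required.
Rule 8: years in business 11 > 6; floor area 6,200 square feet ≤ 7,200 square feet → Operating Authorization not required.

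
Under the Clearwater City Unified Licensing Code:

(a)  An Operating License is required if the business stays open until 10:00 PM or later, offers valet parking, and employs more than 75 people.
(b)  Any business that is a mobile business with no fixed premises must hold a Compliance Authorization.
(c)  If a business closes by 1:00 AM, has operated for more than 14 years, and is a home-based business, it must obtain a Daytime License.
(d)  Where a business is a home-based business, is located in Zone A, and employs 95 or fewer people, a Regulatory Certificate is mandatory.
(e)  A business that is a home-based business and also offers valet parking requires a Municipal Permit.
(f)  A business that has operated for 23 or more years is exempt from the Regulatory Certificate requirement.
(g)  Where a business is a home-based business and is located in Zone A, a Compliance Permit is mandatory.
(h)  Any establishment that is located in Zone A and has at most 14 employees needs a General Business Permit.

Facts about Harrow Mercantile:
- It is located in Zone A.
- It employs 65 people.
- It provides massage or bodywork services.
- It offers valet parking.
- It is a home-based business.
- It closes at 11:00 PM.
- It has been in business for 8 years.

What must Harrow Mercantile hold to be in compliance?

Compliance Permit, Municipal Permit, Regulatory Certificate

(a) closes 11:00 PM, after 10:00 PM; offers valet parking; employees 65 ≤ 75 → Operating License not required.
(b) is a home-based business (not: is a mobile business with no fixed premises) → Compliance Authorization not required.
(c) closes 11:00 PM, at/before 1:00 AM; years in business 8 ≤ 14; is a home-based business → Daytime License not required.
(d) is a home-based business; is located in Zone A; employees 65 ≤ 95 → Regulatory Certificate required.
(e) is a home-based business; offers valet parking → Municipal Permit required.
(f) years in business 8 < 23 → Regulatory Certificate exemption does not apply.
(g) is a home-based business; is located in Zone A → Compliance Permit required.
(h) is located in Zone A; employees 65 > 14 → General Business Permit not required.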